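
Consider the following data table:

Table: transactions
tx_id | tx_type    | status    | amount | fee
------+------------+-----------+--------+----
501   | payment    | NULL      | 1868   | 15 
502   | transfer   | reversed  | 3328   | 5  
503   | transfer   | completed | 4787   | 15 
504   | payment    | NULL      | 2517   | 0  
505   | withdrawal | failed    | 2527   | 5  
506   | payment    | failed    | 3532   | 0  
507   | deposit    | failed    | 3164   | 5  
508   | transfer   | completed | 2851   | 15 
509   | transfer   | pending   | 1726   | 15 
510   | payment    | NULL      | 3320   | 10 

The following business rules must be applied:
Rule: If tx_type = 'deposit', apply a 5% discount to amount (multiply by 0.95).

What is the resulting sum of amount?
29461.8

Step 1: Records with tx_type = 'deposit' have total amount = 3164
Step 2: Apply multiplier: 3164 × 0.95 = 3005.8
Step 3: Other records total: 26456
Step 4: Final sum = 3005.8 + 26456 = 29461.8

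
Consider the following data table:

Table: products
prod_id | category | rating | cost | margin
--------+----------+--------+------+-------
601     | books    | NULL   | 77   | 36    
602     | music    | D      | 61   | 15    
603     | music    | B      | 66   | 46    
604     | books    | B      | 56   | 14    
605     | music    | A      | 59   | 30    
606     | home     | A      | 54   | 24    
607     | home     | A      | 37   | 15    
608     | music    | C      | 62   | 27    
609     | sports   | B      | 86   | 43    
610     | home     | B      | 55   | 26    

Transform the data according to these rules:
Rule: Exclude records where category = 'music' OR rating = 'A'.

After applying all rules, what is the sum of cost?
274

Step 1: Find records where category = 'music' OR rating = 'A'
Step 2: 6 records match, summing to 339
Step 3: Original sum: 613
Step 4: Remaining sum = 613 - 339 = 274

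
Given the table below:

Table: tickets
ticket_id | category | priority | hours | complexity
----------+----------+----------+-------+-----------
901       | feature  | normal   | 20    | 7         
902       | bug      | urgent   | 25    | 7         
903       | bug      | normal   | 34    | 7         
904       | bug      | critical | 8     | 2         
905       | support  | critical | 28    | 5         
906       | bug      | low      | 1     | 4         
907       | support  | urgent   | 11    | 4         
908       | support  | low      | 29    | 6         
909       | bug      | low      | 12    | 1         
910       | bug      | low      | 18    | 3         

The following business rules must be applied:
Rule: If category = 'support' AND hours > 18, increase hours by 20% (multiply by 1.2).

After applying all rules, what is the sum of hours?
197.4

Step 1: Find records where category = 'support' AND hours > 18
Step 2: 2 records match, summing to 57
Step 3: After multiplier: 57 × 1.2 = 68.4
Step 4: Unaffected records sum: 129
Step 5: Final sum = 68.4 + 129 = 197.4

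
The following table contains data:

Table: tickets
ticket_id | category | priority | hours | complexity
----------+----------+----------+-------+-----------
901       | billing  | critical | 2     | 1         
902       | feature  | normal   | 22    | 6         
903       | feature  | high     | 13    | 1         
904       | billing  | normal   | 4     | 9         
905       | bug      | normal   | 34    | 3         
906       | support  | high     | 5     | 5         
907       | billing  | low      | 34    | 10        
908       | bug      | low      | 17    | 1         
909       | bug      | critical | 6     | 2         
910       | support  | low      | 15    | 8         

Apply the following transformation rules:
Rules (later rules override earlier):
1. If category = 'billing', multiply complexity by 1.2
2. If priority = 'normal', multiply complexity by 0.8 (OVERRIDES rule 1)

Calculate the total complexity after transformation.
44.6

Step 1: Rule 2 takes priority for records with priority = 'normal'
  - 3 records: 18 × 0.8 = 14.4
Step 2: Rule 1 applies to remaining records with category = 'billing'
  - 2 records: 11 × 1.2 = 13.2
Step 3: Other records unchanged: 17
Step 4: Final sum = 14.4 + 13.2 + 17 = 44.6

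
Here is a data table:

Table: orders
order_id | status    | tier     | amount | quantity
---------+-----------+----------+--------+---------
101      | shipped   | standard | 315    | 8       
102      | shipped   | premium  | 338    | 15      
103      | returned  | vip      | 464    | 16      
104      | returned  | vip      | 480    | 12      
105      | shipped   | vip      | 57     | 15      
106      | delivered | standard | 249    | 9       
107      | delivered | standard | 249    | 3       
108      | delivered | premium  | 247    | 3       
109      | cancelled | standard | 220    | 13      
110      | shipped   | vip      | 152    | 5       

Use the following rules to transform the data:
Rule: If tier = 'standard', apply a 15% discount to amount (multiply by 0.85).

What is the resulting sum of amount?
2616.05

Step 1: Records with tier = 'standard' have total amount = 1033
Step 2: Apply multiplier: 1033 × 0.85 = 878.05
Step 3: Other records total: 1738
Step 4: Final sum = 878.05 + 1738 = 2616.05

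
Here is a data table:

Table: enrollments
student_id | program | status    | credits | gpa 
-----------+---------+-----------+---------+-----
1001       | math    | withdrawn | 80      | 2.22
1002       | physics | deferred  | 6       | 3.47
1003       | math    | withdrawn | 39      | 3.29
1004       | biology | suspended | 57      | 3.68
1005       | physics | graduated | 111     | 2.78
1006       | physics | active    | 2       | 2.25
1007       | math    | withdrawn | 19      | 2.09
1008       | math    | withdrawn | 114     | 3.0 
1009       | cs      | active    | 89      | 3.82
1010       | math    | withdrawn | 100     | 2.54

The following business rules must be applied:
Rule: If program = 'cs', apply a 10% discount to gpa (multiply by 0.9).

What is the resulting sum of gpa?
28.76

Step 1: Records with program = 'cs' have total gpa = 3.82
Step 2: Apply multiplier: 3.82 × 0.9 = 3.44
Step 3: Other records total: 25.32
Step 4: Final sum = 3.44 + 25.32 = 28.76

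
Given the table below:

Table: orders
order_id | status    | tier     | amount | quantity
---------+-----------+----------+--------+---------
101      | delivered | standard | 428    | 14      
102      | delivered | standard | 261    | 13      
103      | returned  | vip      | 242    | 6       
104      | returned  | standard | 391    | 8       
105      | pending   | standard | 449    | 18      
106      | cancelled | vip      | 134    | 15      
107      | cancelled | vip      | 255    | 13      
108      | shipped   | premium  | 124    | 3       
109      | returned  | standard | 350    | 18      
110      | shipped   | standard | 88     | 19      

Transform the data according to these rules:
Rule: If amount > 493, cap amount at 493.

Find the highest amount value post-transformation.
449

Step 1: Original maximum amount = 449
Step 2: Check cap of 493 against maximum
Step 3: No records exceed the cap (max 449 <= cap 493), so no capping applies
Step 4: Maximum after transformation = 449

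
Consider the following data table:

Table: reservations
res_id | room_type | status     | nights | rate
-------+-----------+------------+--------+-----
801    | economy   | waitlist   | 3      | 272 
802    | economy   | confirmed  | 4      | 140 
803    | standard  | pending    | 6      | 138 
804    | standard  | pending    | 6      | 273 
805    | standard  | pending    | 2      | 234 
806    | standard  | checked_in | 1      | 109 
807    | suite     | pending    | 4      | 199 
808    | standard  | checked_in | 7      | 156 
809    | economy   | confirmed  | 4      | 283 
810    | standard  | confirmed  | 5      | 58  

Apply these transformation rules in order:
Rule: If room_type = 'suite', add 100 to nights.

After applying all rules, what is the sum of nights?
142

Step 1: Count records where room_type = 'suite': 1
Step 2: Total bonus added: 1 × 100 = 100
Step 3: Original sum of nights: 42
Step 4: Final sum = 42 + 100 = 142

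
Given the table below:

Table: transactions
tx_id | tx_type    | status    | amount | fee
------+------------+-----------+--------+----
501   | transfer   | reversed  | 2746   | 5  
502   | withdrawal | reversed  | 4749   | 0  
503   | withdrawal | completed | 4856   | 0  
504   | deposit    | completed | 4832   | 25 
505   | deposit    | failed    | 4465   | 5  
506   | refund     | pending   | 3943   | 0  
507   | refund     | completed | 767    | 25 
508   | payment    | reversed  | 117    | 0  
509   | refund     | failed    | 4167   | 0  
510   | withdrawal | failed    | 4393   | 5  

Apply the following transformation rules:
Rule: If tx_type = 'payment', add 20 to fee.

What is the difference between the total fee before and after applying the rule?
20

Step 1: Original sum of fee = 65
Step 2: 1 records have tx_type = 'payment'
Step 3: Each affected record changes by 20
Step 4: Total change = 1 × 20 = 20
Step 5: New sum = 65 + 20 = 85
Step 6: Difference = |85 - 65| = 20
        (Sum increased by 20)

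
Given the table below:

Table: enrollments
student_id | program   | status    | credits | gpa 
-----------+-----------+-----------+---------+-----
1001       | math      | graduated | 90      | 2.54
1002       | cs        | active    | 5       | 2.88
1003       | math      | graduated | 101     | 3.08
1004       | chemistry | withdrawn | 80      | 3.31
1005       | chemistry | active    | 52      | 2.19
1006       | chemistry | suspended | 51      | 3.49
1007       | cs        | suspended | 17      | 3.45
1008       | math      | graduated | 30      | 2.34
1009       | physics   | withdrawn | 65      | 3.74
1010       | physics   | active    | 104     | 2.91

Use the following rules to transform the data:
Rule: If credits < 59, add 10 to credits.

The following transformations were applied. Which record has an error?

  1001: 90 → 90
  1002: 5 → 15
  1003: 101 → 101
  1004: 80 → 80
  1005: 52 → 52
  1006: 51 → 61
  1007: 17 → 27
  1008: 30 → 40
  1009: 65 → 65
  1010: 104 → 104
Record 1005 has an error. The correct transformed value should be 62, not 52.

Step 1: Check each record against the rule
Step 2: Record 1005 has credits = 52
Step 3: Since 52 < 59, the bonus should have been applied
Step 4: Correct value = 62, but claimed value = 52
Conclusion: Record 1005 has the error.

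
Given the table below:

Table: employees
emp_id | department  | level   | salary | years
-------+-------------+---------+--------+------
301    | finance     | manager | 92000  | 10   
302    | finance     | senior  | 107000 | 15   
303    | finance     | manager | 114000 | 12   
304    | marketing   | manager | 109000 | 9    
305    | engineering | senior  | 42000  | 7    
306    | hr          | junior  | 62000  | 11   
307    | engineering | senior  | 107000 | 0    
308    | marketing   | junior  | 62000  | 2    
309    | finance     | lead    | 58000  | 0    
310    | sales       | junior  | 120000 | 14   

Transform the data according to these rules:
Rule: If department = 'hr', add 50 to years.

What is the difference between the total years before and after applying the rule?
50

Step 1: Original sum of years = 80
Step 2: 1 records have department = 'hr'
Step 3: Each affected record changes by 50
Step 4: Total change = 1 × 50 = 50
Step 5: New sum = 80 + 50 = 130
Step 6: Difference = |130 - 80| = 50
        (Sum increased by 50)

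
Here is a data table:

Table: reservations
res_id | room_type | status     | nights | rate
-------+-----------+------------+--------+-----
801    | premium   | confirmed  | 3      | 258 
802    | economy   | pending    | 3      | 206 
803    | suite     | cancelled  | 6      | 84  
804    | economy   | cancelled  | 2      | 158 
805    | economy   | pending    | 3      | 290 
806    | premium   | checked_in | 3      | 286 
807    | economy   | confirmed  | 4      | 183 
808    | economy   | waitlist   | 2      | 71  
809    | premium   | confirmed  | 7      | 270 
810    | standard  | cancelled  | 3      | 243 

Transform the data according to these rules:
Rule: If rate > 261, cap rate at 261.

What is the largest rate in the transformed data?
261

Step 1: Original maximum rate = 290
Step 2: Apply cap at 261
Step 3: 3 records had rate > 261 and were capped
Step 4: Maximum after transformation = 261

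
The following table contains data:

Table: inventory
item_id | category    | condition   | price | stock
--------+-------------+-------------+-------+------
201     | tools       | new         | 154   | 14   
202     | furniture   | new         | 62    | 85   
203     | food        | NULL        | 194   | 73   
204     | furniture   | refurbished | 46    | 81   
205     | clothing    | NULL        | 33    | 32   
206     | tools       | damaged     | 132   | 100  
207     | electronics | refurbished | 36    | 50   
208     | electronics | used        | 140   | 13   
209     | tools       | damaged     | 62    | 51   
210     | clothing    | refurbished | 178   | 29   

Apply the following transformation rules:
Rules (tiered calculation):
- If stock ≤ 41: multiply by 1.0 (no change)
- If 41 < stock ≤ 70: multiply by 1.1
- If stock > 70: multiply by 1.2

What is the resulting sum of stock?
605.9

Step 1: Tier 1 (stock ≤ 41): 4 records, sum = 88 × 1.0 = 88.0
Step 2: Tier 2 (41 < stock ≤ 70): 2 records, sum = 101 × 1.1 = 111.1
Step 3: Tier 3 (stock > 70): 4 records, sum = 339 × 1.2 = 406.8
Step 4: Final sum = 88.0 + 111.1 + 406.8 = 605.9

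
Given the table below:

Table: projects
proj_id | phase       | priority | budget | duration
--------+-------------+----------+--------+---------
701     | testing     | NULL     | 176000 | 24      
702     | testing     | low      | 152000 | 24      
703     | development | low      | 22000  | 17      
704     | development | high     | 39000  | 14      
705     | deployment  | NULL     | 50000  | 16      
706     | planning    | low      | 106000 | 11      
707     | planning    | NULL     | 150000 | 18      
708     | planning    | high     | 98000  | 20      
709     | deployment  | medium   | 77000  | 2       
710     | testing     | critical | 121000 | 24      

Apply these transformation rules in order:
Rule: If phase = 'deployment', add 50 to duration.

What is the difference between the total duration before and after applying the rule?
100

Step 1: Original sum of duration = 170
Step 2: 2 records have phase = 'deployment'
Step 3: Each affected record changes by 50
Step 4: Total change = 2 × 50 = 100
Step 5: New sum = 170 + 100 = 270
Step 6: Difference = |270 - 170| = 100
        (Sum increased by 100)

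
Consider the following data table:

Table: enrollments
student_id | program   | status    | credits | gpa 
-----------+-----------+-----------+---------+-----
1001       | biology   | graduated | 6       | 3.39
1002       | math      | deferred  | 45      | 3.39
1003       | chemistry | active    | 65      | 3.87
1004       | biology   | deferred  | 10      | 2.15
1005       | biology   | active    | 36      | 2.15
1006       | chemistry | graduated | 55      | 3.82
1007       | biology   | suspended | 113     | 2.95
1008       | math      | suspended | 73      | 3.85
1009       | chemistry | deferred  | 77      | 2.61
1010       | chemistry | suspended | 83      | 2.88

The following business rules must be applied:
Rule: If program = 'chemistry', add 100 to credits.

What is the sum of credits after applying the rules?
963

Step 1: Count records where program = 'chemistry': 4
Step 2: Total bonus added: 4 × 100 = 400
Step 3: Original sum of credits: 563
Step 4: Final sum = 563 + 400 = 963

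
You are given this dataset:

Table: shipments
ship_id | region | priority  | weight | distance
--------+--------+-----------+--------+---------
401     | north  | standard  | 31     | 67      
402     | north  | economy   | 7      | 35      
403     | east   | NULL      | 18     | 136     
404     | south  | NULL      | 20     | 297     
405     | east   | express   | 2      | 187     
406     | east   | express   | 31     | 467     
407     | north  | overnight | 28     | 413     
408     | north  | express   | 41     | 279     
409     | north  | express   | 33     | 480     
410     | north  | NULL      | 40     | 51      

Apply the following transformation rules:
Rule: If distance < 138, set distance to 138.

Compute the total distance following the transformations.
2675

Step 1: 4 records have distance < 138
Step 2: These records originally summed to 289
Step 3: After setting to minimum: 4 × 138 = 552
Step 4: Unaffected records sum: 2123
Step 5: Final sum = 552 + 2123 = 2675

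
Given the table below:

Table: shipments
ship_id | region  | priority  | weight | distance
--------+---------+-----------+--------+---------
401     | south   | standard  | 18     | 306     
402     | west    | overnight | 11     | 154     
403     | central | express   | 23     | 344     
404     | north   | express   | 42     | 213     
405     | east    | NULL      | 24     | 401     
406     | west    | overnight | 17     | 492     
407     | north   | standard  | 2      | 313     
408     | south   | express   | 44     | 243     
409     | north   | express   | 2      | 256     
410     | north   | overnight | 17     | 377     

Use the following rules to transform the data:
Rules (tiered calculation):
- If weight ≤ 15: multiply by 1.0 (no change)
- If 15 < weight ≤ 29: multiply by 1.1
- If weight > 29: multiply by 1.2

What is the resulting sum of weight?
227.1

Step 1: Tier 1 (weight ≤ 15): 3 records, sum = 15 × 1.0 = 15.0
Step 2: Tier 2 (15 < weight ≤ 29): 5 records, sum = 99 × 1.1 = 108.9
Step 3: Tier 3 (weight > 29): 2 records, sum = 86 × 1.2 = 103.2
Step 4: Final sum = 15.0 + 108.9 + 103.2 = 227.1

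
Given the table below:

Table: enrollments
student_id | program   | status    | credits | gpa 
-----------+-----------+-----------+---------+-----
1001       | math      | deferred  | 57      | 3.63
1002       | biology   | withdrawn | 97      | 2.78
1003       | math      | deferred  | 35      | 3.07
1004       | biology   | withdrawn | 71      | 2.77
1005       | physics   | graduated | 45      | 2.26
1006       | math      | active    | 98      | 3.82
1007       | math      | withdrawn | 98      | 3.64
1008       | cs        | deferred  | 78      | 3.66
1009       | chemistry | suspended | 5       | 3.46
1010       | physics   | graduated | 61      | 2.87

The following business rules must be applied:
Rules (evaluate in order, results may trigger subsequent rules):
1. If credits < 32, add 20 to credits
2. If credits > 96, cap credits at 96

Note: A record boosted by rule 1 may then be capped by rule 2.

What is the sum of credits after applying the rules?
660

Step 1: Apply rule 1 to records with credits < 32
  - 1 records get bonus of 20
  - Of these, 0 records then exceed 96 and get capped
Step 2: Apply rule 2 to records with credits > 96
  - 3 records (original) are capped
Step 3: Calculate final sum = 660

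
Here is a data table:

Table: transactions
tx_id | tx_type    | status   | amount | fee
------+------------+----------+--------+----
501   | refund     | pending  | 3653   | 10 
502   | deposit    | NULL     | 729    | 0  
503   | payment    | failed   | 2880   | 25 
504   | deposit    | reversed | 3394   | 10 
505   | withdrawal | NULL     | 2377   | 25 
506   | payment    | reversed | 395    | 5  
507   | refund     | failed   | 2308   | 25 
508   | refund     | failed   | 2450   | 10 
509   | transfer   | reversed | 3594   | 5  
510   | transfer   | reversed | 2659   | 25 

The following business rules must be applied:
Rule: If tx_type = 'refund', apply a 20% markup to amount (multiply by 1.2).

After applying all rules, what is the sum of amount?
26121.2

Step 1: Records with tx_type = 'refund' have total amount = 8411
Step 2: Apply multiplier: 8411 × 1.2 = 10093.2
Step 3: Other records total: 16028
Step 4: Final sum = 10093.2 + 16028 = 26121.2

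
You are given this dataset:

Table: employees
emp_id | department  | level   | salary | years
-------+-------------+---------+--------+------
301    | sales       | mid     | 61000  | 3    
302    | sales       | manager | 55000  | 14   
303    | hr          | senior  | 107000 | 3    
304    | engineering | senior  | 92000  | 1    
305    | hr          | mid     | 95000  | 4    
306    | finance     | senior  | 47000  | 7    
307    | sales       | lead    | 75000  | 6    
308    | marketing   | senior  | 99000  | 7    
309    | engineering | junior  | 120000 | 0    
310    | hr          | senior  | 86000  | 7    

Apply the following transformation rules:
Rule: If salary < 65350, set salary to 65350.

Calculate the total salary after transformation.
870050

Step 1: 3 records have salary < 65350
Step 2: These records originally summed to 163000
Step 3: After setting to minimum: 3 × 65350 = 196050
Step 4: Unaffected records sum: 674000
Step 5: Final sum = 196050 + 674000 = 870050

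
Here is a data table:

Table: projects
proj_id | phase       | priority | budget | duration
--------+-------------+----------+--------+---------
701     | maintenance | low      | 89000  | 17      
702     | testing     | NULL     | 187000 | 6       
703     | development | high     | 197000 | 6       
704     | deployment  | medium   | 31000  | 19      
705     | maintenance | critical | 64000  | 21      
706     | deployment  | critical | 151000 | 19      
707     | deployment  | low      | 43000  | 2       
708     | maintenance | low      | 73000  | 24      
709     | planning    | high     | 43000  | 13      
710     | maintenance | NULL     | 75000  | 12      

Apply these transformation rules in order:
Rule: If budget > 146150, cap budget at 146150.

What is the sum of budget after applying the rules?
856450

Step 1: 3 records have budget > 146150
Step 2: These records originally summed to 535000
Step 3: After capping: 3 × 146150 = 438450
Step 4: Unaffected records sum: 418000
Step 5: Final sum = 438450 + 418000 = 856450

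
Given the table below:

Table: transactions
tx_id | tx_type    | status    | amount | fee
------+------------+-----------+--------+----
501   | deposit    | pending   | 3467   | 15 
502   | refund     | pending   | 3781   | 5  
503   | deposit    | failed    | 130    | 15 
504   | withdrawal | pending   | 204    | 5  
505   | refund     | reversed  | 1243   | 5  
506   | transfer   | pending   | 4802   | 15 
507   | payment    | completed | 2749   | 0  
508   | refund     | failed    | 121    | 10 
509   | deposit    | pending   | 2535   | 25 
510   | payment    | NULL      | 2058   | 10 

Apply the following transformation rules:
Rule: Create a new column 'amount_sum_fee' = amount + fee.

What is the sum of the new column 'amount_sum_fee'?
21195

Step 1: For each record, compute amount + fee
Example calculations:
  3467 + 15 = 3482
  3781 + 5 = 3786
  130 + 15 = 145
  ...
Step 2: Sum all derived values
Step 3: Total = 21195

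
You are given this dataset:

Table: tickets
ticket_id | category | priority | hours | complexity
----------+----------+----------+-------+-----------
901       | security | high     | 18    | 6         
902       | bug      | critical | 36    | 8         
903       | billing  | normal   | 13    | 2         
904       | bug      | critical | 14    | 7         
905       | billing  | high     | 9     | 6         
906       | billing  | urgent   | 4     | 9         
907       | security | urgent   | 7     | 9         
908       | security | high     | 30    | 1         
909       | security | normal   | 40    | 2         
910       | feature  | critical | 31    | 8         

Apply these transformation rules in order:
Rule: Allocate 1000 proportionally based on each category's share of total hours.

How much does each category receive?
billing: 128.71, bug: 247.52, feature: 153.47, security: 470.3

Step 1: Calculate total hours = 202
Step 2: Calculate each category's proportion:
  billing: 26/202 = 12.87% → 128.71
  bug: 50/202 = 24.75% → 247.52
  feature: 31/202 = 15.35% → 153.47
  security: 95/202 = 47.03% → 470.3
Step 3: Verify: sum of allocations ≈ 1000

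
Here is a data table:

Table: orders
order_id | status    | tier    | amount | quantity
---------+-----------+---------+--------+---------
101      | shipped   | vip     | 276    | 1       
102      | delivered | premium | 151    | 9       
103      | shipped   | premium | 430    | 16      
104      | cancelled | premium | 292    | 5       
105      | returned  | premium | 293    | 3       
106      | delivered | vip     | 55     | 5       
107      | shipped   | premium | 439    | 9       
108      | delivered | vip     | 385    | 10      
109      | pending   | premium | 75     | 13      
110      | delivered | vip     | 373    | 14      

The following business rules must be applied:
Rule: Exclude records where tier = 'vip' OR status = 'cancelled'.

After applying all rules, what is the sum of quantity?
50

Step 1: Find records where tier = 'vip' OR status = 'cancelled'
Step 2: 5 records match, summing to 35
Step 3: Original sum: 85
Step 4: Remaining sum = 85 - 35 = 50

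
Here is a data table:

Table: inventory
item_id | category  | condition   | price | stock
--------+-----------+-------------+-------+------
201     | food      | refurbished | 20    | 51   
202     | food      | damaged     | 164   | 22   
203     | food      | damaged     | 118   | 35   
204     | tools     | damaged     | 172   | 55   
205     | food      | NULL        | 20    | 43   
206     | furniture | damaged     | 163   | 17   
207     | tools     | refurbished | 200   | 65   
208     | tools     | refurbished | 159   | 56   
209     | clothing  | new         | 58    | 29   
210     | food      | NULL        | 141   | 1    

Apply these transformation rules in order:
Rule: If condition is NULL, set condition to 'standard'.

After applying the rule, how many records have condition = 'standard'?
2

Step 1: Count records where condition IS NULL
Step 2: Found 2 records with NULL condition
Step 3: These records will have condition set to 'standard'
Step 4: Records already having condition = 'standard': 0
Step 5: Answer: 2 + 0 = 2 records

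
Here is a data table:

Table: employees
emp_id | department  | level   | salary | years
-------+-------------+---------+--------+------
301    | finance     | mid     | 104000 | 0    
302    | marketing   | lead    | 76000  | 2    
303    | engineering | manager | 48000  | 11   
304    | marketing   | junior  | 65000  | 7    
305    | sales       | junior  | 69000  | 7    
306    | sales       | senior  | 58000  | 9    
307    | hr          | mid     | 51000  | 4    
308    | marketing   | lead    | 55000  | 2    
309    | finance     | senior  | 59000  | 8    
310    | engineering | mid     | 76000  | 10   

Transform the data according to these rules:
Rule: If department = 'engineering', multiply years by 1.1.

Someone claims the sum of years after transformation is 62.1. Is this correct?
Yes, the result is correct.

Step 1: Calculate the correct sum after transformation
Step 2: Apply multiplier 1.1 to records where department = 'engineering'
Step 3: Correct result = 62.1
Step 4: Claimed result = 62.1
Step 5: 62.1 = 62.1 ✓
Conclusion: The claimed result is correct.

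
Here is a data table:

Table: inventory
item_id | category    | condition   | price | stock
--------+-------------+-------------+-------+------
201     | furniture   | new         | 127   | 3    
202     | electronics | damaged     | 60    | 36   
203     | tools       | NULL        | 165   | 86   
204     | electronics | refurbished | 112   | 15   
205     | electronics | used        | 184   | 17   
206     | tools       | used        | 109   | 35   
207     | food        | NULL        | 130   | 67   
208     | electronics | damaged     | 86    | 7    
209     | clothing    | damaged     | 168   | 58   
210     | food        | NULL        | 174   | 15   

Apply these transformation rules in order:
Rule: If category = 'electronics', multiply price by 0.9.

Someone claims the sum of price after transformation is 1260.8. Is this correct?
No, the correct result is 1270.8.

Step 1: Calculate the correct sum after transformation
Step 2: Apply multiplier 0.9 to records where category = 'electronics'
Step 3: Correct result = 1270.8
Step 4: Claimed result = 1260.8
Step 5: 1270.8 ≠ 1260.8
Conclusion: The claimed result is incorrect. The correct answer is 1270.8.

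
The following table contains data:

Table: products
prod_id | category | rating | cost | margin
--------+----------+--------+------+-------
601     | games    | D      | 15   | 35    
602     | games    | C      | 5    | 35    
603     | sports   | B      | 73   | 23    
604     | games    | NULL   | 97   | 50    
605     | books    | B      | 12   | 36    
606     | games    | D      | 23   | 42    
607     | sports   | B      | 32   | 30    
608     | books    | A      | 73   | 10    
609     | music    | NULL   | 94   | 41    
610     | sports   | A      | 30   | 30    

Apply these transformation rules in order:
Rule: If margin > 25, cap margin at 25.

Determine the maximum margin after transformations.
25

Step 1: Original maximum margin = 50
Step 2: Apply cap at 25
Step 3: 8 records had margin > 25 and were capped
Step 4: Maximum after transformation = 25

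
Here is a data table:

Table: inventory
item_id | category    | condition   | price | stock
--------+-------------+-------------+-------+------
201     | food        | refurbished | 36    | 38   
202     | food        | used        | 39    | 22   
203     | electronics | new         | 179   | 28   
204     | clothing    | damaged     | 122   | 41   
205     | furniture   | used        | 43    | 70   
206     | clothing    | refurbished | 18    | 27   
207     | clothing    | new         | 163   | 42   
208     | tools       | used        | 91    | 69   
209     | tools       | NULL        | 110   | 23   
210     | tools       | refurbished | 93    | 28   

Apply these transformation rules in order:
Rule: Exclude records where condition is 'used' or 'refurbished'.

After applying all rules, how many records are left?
4

Step 1: Count records to exclude
  - 3 (used) + 3 (refurbished) = 6 records
Step 2: Total records: 10
Step 3: Remaining = 10 - 6 = 4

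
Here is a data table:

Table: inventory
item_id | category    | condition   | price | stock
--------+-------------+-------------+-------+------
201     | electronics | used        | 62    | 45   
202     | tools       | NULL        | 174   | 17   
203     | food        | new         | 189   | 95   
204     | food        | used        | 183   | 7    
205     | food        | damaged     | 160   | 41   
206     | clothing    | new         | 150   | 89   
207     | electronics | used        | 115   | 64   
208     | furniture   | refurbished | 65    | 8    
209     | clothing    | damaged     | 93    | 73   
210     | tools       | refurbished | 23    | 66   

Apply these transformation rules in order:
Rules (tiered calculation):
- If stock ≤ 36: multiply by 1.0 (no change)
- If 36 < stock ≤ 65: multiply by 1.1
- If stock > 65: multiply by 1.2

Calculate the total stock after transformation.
584.6

Step 1: Tier 1 (stock ≤ 36): 3 records, sum = 32 × 1.0 = 32.0
Step 2: Tier 2 (36 < stock ≤ 65): 3 records, sum = 150 × 1.1 = 165.0
Step 3: Tier 3 (stock > 65): 4 records, sum = 323 × 1.2 = 387.6
Step 4: Final sum = 32.0 + 165.0 + 387.6 = 584.6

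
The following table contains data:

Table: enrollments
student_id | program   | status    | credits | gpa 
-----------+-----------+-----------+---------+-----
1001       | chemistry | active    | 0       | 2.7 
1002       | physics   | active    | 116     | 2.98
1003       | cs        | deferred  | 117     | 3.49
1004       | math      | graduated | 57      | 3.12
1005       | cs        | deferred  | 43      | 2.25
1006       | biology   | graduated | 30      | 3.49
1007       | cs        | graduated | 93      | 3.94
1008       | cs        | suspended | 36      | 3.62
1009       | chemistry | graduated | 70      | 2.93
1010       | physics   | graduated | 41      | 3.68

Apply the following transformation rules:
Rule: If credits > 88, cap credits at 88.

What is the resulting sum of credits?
541

Step 1: 3 records have credits > 88
Step 2: These records originally summed to 326
Step 3: After capping: 3 × 88 = 264
Step 4: Unaffected records sum: 277
Step 5: Final sum = 264 + 277 = 541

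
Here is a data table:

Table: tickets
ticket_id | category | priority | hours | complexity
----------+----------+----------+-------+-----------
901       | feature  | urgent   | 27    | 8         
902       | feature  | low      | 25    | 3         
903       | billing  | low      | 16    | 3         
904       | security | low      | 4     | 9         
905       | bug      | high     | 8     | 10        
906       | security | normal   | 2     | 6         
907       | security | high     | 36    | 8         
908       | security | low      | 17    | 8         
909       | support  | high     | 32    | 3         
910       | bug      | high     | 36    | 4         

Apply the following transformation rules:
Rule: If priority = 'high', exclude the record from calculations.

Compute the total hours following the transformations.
91

Step 1: Identify records where priority = 'high'
Step 2: The excluded records sum to 112
Step 3: Original total hours = 203
Step 4: Remaining total = 203 - 112 = 91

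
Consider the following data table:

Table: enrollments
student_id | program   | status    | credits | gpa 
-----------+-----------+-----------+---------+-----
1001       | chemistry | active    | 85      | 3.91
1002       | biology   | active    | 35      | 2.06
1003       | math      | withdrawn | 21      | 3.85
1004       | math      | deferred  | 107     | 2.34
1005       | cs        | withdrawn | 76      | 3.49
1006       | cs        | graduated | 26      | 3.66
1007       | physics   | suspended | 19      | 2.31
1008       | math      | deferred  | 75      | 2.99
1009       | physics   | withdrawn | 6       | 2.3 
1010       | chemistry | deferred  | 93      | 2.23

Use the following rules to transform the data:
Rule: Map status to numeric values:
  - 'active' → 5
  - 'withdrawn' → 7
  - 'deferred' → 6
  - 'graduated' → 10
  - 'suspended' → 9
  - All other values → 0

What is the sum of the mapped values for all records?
68

Step 1: Apply mapping to each record
Step 2: Count by status:
  'active': 2 records × 5 = 10
  'withdrawn': 3 records × 7 = 21
  'deferred': 3 records × 6 = 18
  'graduated': 1 records × 10 = 10
  'suspended': 1 records × 9 = 9
Step 3: Sum all mapped values = 68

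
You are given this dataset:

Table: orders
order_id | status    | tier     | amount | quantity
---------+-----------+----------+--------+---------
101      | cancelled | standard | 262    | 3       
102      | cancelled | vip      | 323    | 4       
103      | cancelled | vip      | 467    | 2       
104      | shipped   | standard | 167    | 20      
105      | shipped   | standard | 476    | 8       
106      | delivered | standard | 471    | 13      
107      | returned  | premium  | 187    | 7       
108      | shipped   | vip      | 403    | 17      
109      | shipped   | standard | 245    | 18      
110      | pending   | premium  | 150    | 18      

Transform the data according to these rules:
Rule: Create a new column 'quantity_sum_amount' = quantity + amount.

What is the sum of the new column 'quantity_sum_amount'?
3261

Step 1: For each record, compute quantity + amount
Example calculations:
  3 + 262 = 265
  4 + 323 = 327
  2 + 467 = 469
  ...
Step 2: Sum all derived values
Step 3: Total = 3261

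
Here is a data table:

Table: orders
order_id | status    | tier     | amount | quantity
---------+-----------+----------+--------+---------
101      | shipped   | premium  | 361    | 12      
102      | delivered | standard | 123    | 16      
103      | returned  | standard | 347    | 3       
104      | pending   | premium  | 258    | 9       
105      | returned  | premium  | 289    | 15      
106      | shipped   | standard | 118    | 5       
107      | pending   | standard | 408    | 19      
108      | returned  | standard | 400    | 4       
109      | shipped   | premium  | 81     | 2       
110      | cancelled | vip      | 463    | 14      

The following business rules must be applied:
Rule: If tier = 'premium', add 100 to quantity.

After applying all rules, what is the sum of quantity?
499

Step 1: Count records where tier = 'premium': 4
Step 2: Total bonus added: 4 × 100 = 400
Step 3: Original sum of quantity: 99
Step 4: Final sum = 99 + 400 = 499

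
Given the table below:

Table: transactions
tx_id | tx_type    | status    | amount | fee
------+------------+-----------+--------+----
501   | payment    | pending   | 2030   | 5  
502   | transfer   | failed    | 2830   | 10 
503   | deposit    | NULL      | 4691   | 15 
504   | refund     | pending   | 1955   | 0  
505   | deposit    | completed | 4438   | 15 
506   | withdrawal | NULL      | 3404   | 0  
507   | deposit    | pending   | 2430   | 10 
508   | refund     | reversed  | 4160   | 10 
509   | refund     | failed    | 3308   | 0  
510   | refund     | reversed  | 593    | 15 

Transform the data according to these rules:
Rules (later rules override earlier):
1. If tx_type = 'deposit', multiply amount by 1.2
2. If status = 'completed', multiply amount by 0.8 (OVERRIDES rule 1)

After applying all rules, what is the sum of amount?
30375.6

Step 1: Rule 2 takes priority for records with status = 'completed'
  - 1 records: 4438 × 0.8 = 3550.4
Step 2: Rule 1 applies to remaining records with tx_type = 'deposit'
  - 2 records: 7121 × 1.2 = 8545.2
Step 3: Other records unchanged: 18280
Step 4: Final sum = 3550.4 + 8545.2 + 18280 = 30375.6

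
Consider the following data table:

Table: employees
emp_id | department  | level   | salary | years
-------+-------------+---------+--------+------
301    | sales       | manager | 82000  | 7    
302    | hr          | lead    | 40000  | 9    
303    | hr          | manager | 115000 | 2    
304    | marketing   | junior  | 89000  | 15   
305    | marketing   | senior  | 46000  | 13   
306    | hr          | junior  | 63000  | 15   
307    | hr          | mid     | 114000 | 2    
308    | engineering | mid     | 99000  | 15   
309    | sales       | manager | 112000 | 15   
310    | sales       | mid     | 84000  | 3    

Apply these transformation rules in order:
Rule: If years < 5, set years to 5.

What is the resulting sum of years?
104

Step 1: 3 records have years < 5
Step 2: These records originally summed to 7
Step 3: After setting to minimum: 3 × 5 = 15
Step 4: Unaffected records sum: 89
Step 5: Final sum = 15 + 89 = 104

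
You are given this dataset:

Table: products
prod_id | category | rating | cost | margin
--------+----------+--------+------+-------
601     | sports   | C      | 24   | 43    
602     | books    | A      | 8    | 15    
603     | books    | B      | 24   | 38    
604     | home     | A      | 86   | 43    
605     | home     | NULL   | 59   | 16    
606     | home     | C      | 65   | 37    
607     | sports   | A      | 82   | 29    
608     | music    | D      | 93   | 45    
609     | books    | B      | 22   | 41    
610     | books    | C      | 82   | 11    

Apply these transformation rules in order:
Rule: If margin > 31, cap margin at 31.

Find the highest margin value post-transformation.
31

Step 1: Original maximum margin = 45
Step 2: Apply cap at 31
Step 3: 6 records had margin > 31 and were capped
Step 4: Maximum after transformation = 31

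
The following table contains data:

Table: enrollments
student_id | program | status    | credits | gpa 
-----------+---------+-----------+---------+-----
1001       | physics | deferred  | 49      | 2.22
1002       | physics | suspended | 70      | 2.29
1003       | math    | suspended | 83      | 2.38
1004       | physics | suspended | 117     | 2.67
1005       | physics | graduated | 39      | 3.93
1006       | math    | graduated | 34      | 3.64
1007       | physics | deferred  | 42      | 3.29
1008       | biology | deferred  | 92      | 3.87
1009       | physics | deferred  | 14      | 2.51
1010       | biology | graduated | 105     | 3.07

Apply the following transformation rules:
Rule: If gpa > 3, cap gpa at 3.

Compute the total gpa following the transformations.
27.07

Step 1: 5 records have gpa > 3
Step 2: These records originally summed to 17.8
Step 3: After capping: 5 × 3 = 15
Step 4: Unaffected records sum: 12.07
Step 5: Final sum = 15 + 12.07 = 27.07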